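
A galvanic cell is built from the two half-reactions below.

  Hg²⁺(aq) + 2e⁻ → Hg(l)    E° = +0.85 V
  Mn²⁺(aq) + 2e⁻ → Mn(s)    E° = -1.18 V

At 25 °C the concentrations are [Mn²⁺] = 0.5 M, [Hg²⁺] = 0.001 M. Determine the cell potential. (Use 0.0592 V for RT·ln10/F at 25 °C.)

1.95 V

The Hg²⁺/Hg couple has the higher reduction potential and acts as the cathode, so E°_cell = +0.85 − (-1.18) = 2.03 V.
Balancing electrons gives n = 2; the reaction quotient is Q = [Mn²⁺]/[Hg²⁺] = 500.
At 25 °C, E = E° − (0.0592/n) log Q = 2.03 − (0.0592/2)(2.699) = 2.030 − 0.080 = 1.950 V.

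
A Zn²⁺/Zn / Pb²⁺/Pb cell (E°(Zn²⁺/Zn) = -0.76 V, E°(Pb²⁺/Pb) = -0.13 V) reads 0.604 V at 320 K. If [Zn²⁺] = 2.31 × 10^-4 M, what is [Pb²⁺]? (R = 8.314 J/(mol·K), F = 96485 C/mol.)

3.5 × 10^-5 M

From the Nernst equation, ln Q = nF(E° − E)/RT = 2×96485×(0.63 − 0.604)/(8.314×320) = 1.886, so Q = 6.59.
With Q = [Zn²⁺]/[Pb²⁺] and the known concentrations, [Pb²⁺] in the denominator gives [Pb²⁺] = 3.5 × 10^-5 M.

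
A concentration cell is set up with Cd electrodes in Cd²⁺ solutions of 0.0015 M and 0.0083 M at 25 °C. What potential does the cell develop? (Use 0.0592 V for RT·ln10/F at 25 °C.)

0.022 V

Both half-cells are Cd²⁺/Cd, so E°_cell = 0. The concentrated side is the cathode; the cell reaction moves Cd²⁺ from high to low concentration with n = 2.
Q = [Cd²⁺]_dilute/[Cd²⁺]_conc = 0.0015/0.0083 = 0.181.
E = 0 − (0.0592/2) log Q = −(0.0592/2)(-0.743) = 0.0220 V.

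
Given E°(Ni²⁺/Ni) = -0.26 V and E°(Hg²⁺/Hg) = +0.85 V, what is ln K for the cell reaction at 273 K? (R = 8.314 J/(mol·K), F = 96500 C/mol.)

E°_cell = +0.85 − (-0.26) = 1.11 V, with n = 2 electrons transferred.
At equilibrium E = 0, so the Nernst equation gives ln K = nFE°/RT = (2)(96500)(1.11)/((8.314)(273)) = 94.39.

ln K = 94.4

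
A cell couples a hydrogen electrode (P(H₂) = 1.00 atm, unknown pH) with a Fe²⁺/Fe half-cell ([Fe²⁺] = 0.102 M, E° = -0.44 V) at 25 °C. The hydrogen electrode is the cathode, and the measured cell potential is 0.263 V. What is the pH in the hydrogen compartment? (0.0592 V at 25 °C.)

pH = 3.49

E°_cell = 0.44 V and n = 2.
log Q = n(E° − E)/0.0592 = 2×(0.44 − 0.263)/0.0592 = 5.980.
With Q = [Fe²⁺]·P(H₂) / [H⁺]^2, solving for [H⁺] gives log[H⁺] = -3.486, so pH = 3.49.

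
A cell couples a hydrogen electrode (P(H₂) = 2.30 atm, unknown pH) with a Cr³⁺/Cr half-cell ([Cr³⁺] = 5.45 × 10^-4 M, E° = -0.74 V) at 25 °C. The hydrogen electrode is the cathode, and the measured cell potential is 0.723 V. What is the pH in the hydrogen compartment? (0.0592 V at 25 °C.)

pH = 1.19

E°_cell = 0.74 V and n = 6.
log Q = n(E° − E)/0.0592 = 6×(0.74 − 0.723)/0.0592 = 1.723.
With Q = [Cr³⁺]^2·P(H₂)^3 / [H⁺]^6, solving for [H⁺] gives log[H⁺] = -1.194, so pH = 1.19.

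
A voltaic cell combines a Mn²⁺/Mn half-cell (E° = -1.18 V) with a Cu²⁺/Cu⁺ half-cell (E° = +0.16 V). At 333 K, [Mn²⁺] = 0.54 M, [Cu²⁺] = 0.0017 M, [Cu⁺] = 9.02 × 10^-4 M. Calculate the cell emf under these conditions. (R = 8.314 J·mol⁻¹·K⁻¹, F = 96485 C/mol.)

1.37 V

The Cu²⁺/Cu⁺ couple has the higher reduction potential and acts as the cathode, so E°_cell = +0.16 − (-1.18) = 1.34 V.
Balancing electrons gives n = 2; the reaction quotient is Q = [Mn²⁺]·[Cu⁺]^2/[Cu²⁺]^2 = 0.152.
E = E° − (RT/nF) ln Q = 1.34 − (8.314×333)/(2×96485) × (-1.884) = 1.340 + 0.027 = 1.367 V.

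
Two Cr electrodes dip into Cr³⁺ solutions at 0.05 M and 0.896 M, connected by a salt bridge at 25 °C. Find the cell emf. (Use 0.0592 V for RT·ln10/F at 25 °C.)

Both half-cells are Cr³⁺/Cr, so E°_cell = 0. The concentrated side is the cathode; the cell reaction moves Cr³⁺ from high to low concentration with n = 3.
Q = [Cr³⁺]_dilute/[Cr³⁺]_conc = 0.05/0.896 = 0.0558.
E = 0 − (0.0592/3) log Q = −(0.0592/3)(-1.253) = 0.0247 V.

0.025 V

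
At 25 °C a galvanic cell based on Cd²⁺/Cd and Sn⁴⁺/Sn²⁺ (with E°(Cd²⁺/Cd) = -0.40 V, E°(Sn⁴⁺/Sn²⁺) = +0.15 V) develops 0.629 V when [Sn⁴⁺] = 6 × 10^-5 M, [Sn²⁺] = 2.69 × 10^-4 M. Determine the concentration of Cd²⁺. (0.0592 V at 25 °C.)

4.8 × 10^-4 M

From the Nernst equation, log Q = n(E° − E)/0.0592 = 2(0.55 − 0.629)/0.0592 = -2.669, so Q = 0.00214.
With Q = [Cd²⁺]·[Sn²⁺]/[Sn⁴⁺] and the known concentrations, [Cd²⁺] in the numerator gives [Cd²⁺] = 4.8 × 10^-4 M.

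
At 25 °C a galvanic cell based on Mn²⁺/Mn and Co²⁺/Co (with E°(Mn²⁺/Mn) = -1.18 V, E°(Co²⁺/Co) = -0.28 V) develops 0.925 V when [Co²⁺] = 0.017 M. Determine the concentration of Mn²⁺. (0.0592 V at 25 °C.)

From the Nernst equation, log Q = n(E° − E)/0.0592 = 2(0.90 − 0.925)/0.0592 = -0.845, so Q = 0.143.
With Q = [Mn²⁺]/[Co²⁺] and the known concentrations, [Mn²⁺] in the numerator gives [Mn²⁺] = 0.0024 M.

0.0024 M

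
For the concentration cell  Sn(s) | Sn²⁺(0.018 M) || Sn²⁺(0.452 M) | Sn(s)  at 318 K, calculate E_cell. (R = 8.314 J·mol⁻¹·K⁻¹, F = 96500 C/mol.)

0.044 V

Both half-cells are Sn²⁺/Sn, so E°_cell = 0. The concentrated side is the cathode; the cell reaction moves Sn²⁺ from high to low concentration with n = 2.
Q = [Sn²⁺]_dilute/[Sn²⁺]_conc = 0.018/0.452 = 0.0398.
E = 0 − (RT/nF) ln Q = −((8.314×318)/(2×96500))(-3.223) = 0.0442 V.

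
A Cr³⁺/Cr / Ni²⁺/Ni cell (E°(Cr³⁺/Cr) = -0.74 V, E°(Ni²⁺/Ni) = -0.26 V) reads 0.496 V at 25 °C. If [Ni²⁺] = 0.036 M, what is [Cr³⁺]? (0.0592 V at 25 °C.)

From the Nernst equation, log Q = n(E° − E)/0.0592 = 6(0.48 − 0.496)/0.0592 = -1.622, so Q = 0.0239.
With Q = [Cr³⁺]^2/[Ni²⁺]^3 and the known concentrations, [Cr³⁺]^2 in the numerator gives [Cr³⁺] = 0.0011 M.

0.0011 M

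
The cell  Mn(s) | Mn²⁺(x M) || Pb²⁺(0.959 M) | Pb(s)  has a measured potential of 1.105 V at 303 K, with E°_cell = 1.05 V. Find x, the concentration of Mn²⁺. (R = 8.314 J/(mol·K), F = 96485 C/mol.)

0.014 M

From the Nernst equation, ln Q = nF(E° − E)/RT = 2×96485×(1.05 − 1.105)/(8.314×303) = -4.213, so Q = 0.0148.
With Q = [Mn²⁺]/[Pb²⁺] and the known concentrations, [Mn²⁺] in the numerator gives [Mn²⁺] = 0.014 M.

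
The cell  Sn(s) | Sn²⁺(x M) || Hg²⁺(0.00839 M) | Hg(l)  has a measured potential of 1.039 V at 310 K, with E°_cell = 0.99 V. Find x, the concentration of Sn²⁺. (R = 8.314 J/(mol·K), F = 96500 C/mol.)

From the Nernst equation, ln Q = nF(E° − E)/RT = 2×96500×(0.99 − 1.039)/(8.314×310) = -3.669, so Q = 0.0255.
With Q = [Sn²⁺]/[Hg²⁺] and the known concentrations, [Sn²⁺] in the numerator gives [Sn²⁺] = 2.1 × 10^-4 M.

2.1 × 10^-4 M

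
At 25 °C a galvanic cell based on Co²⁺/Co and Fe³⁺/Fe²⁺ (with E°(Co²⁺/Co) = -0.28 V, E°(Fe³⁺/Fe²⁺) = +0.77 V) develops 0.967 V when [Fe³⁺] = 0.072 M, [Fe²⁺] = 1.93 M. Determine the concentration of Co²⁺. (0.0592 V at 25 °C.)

0.89 M

From the Nernst equation, log Q = n(E° − E)/0.0592 = 2(1.05 − 0.967)/0.0592 = 2.804, so Q = 637.
With Q = [Co²⁺]·[Fe²⁺]^2/[Fe³⁺]^2 and the known concentrations, [Co²⁺] in the numerator gives [Co²⁺] = 0.89 M.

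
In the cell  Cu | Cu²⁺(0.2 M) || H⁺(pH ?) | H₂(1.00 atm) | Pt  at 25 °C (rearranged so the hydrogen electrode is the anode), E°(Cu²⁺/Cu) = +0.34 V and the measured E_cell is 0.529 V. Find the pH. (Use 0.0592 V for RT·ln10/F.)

pH = 3.54

E°_cell = 0.34 V and n = 2.
log Q = n(E° − E)/0.0592 = 2×(0.34 − 0.529)/0.0592 = -6.385.
With Q = [H⁺]^2 / ([Cu²⁺]·P(H₂)), solving for [H⁺] gives log[H⁺] = -3.542, so pH = 3.54.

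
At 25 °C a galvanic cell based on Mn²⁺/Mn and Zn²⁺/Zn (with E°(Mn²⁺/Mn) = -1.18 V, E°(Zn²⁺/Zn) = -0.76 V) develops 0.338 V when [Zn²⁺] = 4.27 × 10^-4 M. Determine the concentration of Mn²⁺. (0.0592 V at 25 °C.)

0.25 M

From the Nernst equation, log Q = n(E° − E)/0.0592 = 2(0.42 − 0.338)/0.0592 = 2.770, so Q = 589.
With Q = [Mn²⁺]/[Zn²⁺] and the known concentrations, [Mn²⁺] in the numerator gives [Mn²⁺] = 0.25 M.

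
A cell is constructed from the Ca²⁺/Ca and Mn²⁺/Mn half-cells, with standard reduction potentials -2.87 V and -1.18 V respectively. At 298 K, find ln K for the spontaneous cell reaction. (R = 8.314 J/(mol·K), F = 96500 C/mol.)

ln K = 131.6

E°_cell = -1.18 − (-2.87) = 1.69 V, with n = 2 electrons transferred.
At equilibrium E = 0, so the Nernst equation gives ln K = nFE°/RT = (2)(96500)(1.69)/((8.314)(298)) = 131.65.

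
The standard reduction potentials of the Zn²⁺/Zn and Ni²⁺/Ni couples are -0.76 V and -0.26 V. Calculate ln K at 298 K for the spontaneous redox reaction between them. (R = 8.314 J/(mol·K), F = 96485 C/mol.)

E°_cell = -0.26 − (-0.76) = 0.50 V, with n = 2 electrons transferred.
At equilibrium E = 0, so the Nernst equation gives ln K = nFE°/RT = (2)(96485)(0.50)/((8.314)(298)) = 38.94.

ln K = 38.9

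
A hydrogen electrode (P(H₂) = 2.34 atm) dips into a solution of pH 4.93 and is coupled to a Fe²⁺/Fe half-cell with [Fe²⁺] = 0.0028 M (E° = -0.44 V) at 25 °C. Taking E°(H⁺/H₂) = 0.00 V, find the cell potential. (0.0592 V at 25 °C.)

The hydrogen couple is the cathode, so E°_cell = 0.44 V; n = 2.
[H⁺] = 10^(−4.93) = 1.2 × 10^-5 M, and Q = [Fe²⁺]·P(H₂) / [H⁺]^2 = 4.75 × 10^7.
E = E° − (0.0592/2) log Q = 0.44 − (0.0592/2)(7.676) = 0.213 V.

0.21 V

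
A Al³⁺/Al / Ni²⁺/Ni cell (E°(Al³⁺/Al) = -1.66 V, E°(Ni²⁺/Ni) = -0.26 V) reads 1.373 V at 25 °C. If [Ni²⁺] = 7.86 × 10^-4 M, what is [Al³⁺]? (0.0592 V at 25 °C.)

5.1 × 10^-4 M

From the Nernst equation, log Q = n(E° − E)/0.0592 = 6(1.40 − 1.373)/0.0592 = 2.736, so Q = 545.
With Q = [Al³⁺]^2/[Ni²⁺]^3 and the known concentrations, [Al³⁺]^2 in the numerator gives [Al³⁺] = 5.1 × 10^-4 M.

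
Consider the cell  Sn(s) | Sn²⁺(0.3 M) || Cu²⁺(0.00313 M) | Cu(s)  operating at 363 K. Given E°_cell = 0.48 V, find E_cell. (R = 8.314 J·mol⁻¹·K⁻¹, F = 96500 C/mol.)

0.409 V

Balancing electrons gives n = 2; the reaction quotient is Q = [Sn²⁺]/[Cu²⁺] = 95.8.
E = E° − (RT/nF) ln Q = 0.48 − (8.314×363)/(2×96500) × (4.563) = 0.480 − 0.071 = 0.409 V.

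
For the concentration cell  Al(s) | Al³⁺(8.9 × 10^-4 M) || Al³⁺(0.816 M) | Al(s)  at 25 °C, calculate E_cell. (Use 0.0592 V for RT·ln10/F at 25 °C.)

0.058 V

Both half-cells are Al³⁺/Al, so E°_cell = 0. The concentrated side is the cathode; the cell reaction moves Al³⁺ from high to low concentration with n = 3.
Q = [Al³⁺]_dilute/[Al³⁺]_conc = 8.9 × 10^-4/0.816 = 0.00109.
E = 0 − (0.0592/3) log Q = −(0.0592/3)(-2.962) = 0.0585 V.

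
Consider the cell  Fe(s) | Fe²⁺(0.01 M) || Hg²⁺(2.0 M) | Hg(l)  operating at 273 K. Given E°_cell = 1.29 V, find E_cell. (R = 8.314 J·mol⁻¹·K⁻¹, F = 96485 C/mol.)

Balancing electrons gives n = 2; the reaction quotient is Q = [Fe²⁺]/[Hg²⁺] = 0.00500.
E = E° − (RT/nF) ln Q = 1.29 − (8.314×273)/(2×96485) × (-5.298) = 1.290 + 0.062 = 1.352 V.

1.35 V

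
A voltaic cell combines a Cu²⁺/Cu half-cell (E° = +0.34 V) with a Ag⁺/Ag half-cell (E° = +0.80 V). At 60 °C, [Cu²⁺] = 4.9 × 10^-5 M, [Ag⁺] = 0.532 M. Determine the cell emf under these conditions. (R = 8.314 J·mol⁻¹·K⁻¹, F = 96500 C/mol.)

The Ag⁺/Ag couple has the higher reduction potential and acts as the cathode, so E°_cell = +0.80 − (+0.34) = 0.46 V.
Balancing electrons gives n = 2; the reaction quotient is Q = [Cu²⁺]/[Ag⁺]^2 = 1.73 × 10^-4.
E = E° − (RT/nF) ln Q = 0.46 − (8.314×333)/(2×96500) × (-8.661) = 0.460 + 0.124 = 0.584 V.

0.584 V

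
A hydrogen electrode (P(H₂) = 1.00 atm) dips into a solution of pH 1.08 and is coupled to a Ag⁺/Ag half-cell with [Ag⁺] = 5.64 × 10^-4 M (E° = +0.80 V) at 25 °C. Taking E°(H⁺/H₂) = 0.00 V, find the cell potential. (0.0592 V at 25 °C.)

0.67 V

The Ag⁺/Ag couple is the cathode, so E°_cell = 0.80 V; n = 2.
[H⁺] = 10^(−1.08) = 0.083 M, and Q = [H⁺]^2 / ([Ag⁺]^2·P(H₂)) = 2.17 × 10^4.
E = E° − (0.0592/2) log Q = 0.80 − (0.0592/2)(4.337) = 0.672 V.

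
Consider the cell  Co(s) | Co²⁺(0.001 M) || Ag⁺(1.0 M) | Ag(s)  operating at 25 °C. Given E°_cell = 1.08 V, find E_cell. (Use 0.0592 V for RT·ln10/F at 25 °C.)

Balancing electrons gives n = 2; the reaction quotient is Q = [Co²⁺]/[Ag⁺]^2 = 0.00100.
At 25 °C, E = E° − (0.0592/n) log Q = 1.08 − (0.0592/2)(-3.000) = 1.080 + 0.089 = 1.169 V.

1.17 V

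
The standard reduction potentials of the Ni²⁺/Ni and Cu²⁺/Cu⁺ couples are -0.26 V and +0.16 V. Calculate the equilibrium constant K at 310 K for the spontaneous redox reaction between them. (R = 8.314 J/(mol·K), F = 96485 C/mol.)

4.5 × 10^13

E°_cell = +0.16 − (-0.26) = 0.42 V, with n = 2 electrons transferred.
At equilibrium E = 0, so the Nernst equation gives ln K = nFE°/RT = (2)(96485)(0.42)/((8.314)(310)) = 31.45.
K = e^31.45 = 4.5 × 10^13.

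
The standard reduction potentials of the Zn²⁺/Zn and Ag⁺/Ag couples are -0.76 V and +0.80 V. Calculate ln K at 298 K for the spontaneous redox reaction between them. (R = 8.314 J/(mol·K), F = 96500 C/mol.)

ln K = 121.5

E°_cell = +0.80 − (-0.76) = 1.56 V, with n = 2 electrons transferred.
At equilibrium E = 0, so the Nernst equation gives ln K = nFE°/RT = (2)(96500)(1.56)/((8.314)(298)) = 121.52.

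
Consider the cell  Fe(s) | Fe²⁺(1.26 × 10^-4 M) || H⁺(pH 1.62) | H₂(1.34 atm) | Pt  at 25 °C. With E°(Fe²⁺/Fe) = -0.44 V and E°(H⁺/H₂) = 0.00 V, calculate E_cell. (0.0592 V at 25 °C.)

0.46 V

The hydrogen couple is the cathode, so E°_cell = 0.44 V; n = 2.
[H⁺] = 10^(−1.62) = 0.024 M, and Q = [Fe²⁺]·P(H₂) / [H⁺]^2 = 0.293.
E = E° − (0.0592/2) log Q = 0.44 − (0.0592/2)(-0.533) = 0.456 V.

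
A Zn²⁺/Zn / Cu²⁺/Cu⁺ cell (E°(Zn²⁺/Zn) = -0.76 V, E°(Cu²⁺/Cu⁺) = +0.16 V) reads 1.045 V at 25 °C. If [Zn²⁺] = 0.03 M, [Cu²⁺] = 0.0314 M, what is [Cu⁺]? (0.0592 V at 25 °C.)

From the Nernst equation, log Q = n(E° − E)/0.0592 = 2(0.92 − 1.045)/0.0592 = -4.223, so Q = 5.98 × 10^-5.
With Q = [Zn²⁺]·[Cu⁺]^2/[Cu²⁺]^2 and the known concentrations, [Cu⁺]^2 in the numerator gives [Cu⁺] = 0.0014 M.

0.0014 M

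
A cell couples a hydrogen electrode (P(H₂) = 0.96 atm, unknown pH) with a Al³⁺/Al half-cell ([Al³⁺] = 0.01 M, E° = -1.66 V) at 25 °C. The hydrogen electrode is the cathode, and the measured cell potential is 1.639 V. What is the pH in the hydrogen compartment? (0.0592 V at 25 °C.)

E°_cell = 1.66 V and n = 6.
log Q = n(E° − E)/0.0592 = 6×(1.66 − 1.639)/0.0592 = 2.128.
With Q = [Al³⁺]^2·P(H₂)^3 / [H⁺]^6, solving for [H⁺] gives log[H⁺] = -1.030, so pH = 1.03.

pH = 1.03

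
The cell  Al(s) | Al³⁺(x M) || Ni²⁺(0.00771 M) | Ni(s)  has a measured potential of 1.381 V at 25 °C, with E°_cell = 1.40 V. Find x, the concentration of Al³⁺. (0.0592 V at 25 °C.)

0.0062 M

From the Nernst equation, log Q = n(E° − E)/0.0592 = 6(1.40 − 1.381)/0.0592 = 1.926, so Q = 84.3.
With Q = [Al³⁺]^2/[Ni²⁺]^3 and the known concentrations, [Al³⁺]^2 in the numerator gives [Al³⁺] = 0.0062 M.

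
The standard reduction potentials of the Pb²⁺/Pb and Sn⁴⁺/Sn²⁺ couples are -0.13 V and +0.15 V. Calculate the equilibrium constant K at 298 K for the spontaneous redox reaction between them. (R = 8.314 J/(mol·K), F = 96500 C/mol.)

3 × 10^9

E°_cell = +0.15 − (-0.13) = 0.28 V, with n = 2 electrons transferred.
At equilibrium E = 0, so the Nernst equation gives ln K = nFE°/RT = (2)(96500)(0.28)/((8.314)(298)) = 21.81.
K = e^21.81 = 3 × 10^9.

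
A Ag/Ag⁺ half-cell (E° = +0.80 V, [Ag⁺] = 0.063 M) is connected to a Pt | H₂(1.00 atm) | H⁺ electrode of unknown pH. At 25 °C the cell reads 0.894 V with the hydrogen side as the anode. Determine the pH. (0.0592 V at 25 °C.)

pH = 2.79

E°_cell = 0.80 V and n = 2.
log Q = n(E° − E)/0.0592 = 2×(0.80 − 0.894)/0.0592 = -3.176.
With Q = [H⁺]^2 / ([Ag⁺]^2·P(H₂)), solving for [H⁺] gives log[H⁺] = -2.788, so pH = 2.79.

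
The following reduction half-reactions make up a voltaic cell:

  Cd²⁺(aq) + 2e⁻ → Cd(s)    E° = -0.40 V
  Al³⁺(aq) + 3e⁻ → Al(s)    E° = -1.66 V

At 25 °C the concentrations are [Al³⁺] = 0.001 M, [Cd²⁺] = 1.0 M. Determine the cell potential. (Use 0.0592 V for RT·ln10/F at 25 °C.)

1.32 V

The Cd²⁺/Cd couple has the higher reduction potential and acts as the cathode, so E°_cell = -0.40 − (-1.66) = 1.26 V.
Balancing electrons gives n = 6; the reaction quotient is Q = [Al³⁺]^2/[Cd²⁺]^3 = 1 × 10^-6.
At 25 °C, E = E° − (0.0592/n) log Q = 1.26 − (0.0592/6)(-6.000) = 1.260 + 0.059 = 1.319 V.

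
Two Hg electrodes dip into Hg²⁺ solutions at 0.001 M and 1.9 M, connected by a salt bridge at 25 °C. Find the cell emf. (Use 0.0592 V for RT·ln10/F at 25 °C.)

Both half-cells are Hg²⁺/Hg, so E°_cell = 0. The concentrated side is the cathode; the cell reaction moves Hg²⁺ from high to low concentration with n = 2.
Q = [Hg²⁺]_dilute/[Hg²⁺]_conc = 0.001/1.9 = 5.26 × 10^-4.
E = 0 − (0.0592/2) log Q = −(0.0592/2)(-3.279) = 0.0971 V.

0.097 V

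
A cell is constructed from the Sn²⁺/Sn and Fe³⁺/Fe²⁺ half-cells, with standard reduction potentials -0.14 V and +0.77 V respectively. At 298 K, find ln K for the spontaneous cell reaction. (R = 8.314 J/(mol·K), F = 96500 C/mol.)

E°_cell = +0.77 − (-0.14) = 0.91 V, with n = 2 electrons transferred.
At equilibrium E = 0, so the Nernst equation gives ln K = nFE°/RT = (2)(96500)(0.91)/((8.314)(298)) = 70.89.

ln K = 70.9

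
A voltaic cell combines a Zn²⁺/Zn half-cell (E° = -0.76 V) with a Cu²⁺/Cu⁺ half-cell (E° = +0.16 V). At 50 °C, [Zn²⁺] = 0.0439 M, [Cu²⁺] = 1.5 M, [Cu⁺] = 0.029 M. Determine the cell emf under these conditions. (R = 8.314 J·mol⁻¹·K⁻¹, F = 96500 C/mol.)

1.07 V

The Cu²⁺/Cu⁺ couple has the higher reduction potential and acts as the cathode, so E°_cell = +0.16 − (-0.76) = 0.92 V.
Balancing electrons gives n = 2; the reaction quotient is Q = [Zn²⁺]·[Cu⁺]^2/[Cu²⁺]^2 = 1.64 × 10^-5.
E = E° − (RT/nF) ln Q = 0.92 − (8.314×323)/(2×96500) × (-11.018) = 0.920 + 0.153 = 1.073 V.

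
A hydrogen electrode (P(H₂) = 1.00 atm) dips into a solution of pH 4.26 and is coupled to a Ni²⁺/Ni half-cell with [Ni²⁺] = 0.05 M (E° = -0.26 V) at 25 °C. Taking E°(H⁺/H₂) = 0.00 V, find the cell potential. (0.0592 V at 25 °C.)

The hydrogen couple is the cathode, so E°_cell = 0.26 V; n = 2.
[H⁺] = 10^(−4.26) = 5.5 × 10^-5 M, and Q = [Ni²⁺]·P(H₂) / [H⁺]^2 = 1.66 × 10^7.
E = E° − (0.0592/2) log Q = 0.26 − (0.0592/2)(7.219) = 0.046 V.

0.046 V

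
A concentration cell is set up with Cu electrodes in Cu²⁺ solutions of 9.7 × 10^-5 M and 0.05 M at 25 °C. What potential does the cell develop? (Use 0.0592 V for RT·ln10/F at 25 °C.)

Both half-cells are Cu²⁺/Cu, so E°_cell = 0. The concentrated side is the cathode; the cell reaction moves Cu²⁺ from high to low concentration with n = 2.
Q = [Cu²⁺]_dilute/[Cu²⁺]_conc = 9.7 × 10^-5/0.05 = 0.00194.
E = 0 − (0.0592/2) log Q = −(0.0592/2)(-2.712) = 0.0803 V.

0.080 V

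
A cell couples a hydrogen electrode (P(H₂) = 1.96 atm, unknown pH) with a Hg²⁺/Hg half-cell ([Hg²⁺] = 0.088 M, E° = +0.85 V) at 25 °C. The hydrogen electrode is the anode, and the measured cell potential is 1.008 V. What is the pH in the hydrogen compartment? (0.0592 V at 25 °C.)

E°_cell = 0.85 V and n = 2.
log Q = n(E° − E)/0.0592 = 2×(0.85 − 1.008)/0.0592 = -5.338.
With Q = [H⁺]^2 / ([Hg²⁺]·P(H₂)), solving for [H⁺] gives log[H⁺] = -3.051, so pH = 3.05.

pH = 3.05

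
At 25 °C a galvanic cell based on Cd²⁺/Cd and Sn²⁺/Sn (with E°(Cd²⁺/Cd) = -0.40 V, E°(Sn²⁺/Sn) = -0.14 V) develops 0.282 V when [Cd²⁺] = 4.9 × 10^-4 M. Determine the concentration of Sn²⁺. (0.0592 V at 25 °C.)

From the Nernst equation, log Q = n(E° − E)/0.0592 = 2(0.26 − 0.282)/0.0592 = -0.743, so Q = 0.181.
With Q = [Cd²⁺]/[Sn²⁺] and the known concentrations, [Sn²⁺] in the denominator gives [Sn²⁺] = 0.0027 M.

0.0027 M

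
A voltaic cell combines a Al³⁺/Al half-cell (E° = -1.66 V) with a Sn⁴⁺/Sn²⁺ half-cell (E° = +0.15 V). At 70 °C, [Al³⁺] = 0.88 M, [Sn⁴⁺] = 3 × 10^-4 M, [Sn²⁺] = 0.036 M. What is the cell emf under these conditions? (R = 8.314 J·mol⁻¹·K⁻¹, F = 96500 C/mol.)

1.74 V

The Sn⁴⁺/Sn²⁺ couple has the higher reduction potential and acts as the cathode, so E°_cell = +0.15 − (-1.66) = 1.81 V.
Balancing electrons gives n = 6; the reaction quotient is Q = [Al³⁺]^2·[Sn²⁺]^3/[Sn⁴⁺]^3 = 1.34 × 10^6.
E = E° − (RT/nF) ln Q = 1.81 − (8.314×343)/(6×96500) × (14.107) = 1.810 − 0.069 = 1.741 V.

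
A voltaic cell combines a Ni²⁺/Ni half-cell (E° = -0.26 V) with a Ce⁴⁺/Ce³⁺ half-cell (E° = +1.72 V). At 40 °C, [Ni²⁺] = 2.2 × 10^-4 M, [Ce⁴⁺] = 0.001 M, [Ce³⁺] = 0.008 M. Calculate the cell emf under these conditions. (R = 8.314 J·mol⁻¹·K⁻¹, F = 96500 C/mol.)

The Ce⁴⁺/Ce³⁺ couple has the higher reduction potential and acts as the cathode, so E°_cell = +1.72 − (-0.26) = 1.98 V.
Balancing electrons gives n = 2; the reaction quotient is Q = [Ni²⁺]·[Ce³⁺]^2/[Ce⁴⁺]^2 = 0.0141.
E = E° − (RT/nF) ln Q = 1.98 − (8.314×313)/(2×96500) × (-4.263) = 1.980 + 0.057 = 2.037 V.

2.04 V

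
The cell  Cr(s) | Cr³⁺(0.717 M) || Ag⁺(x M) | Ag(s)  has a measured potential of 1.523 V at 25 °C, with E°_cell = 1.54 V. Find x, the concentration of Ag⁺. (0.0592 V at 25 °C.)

0.46 M

From the Nernst equation, log Q = n(E° − E)/0.0592 = 3(1.54 − 1.523)/0.0592 = 0.861, so Q = 7.27.
With Q = [Cr³⁺]/[Ag⁺]^3 and the known concentrations, [Ag⁺]^3 in the denominator gives [Ag⁺] = 0.46 M.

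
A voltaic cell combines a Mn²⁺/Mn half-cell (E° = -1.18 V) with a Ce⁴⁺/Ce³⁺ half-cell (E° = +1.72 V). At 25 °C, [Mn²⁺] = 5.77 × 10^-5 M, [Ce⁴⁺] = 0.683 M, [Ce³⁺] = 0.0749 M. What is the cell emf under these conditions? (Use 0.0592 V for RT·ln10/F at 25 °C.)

The Ce⁴⁺/Ce³⁺ couple has the higher reduction potential and acts as the cathode, so E°_cell = +1.72 − (-1.18) = 2.90 V.
Balancing electrons gives n = 2; the reaction quotient is Q = [Mn²⁺]·[Ce³⁺]^2/[Ce⁴⁺]^2 = 6.94 × 10^-7.
At 25 °C, E = E° − (0.0592/n) log Q = 2.90 − (0.0592/2)(-6.159) = 2.900 + 0.182 = 3.082 V.

3.08 V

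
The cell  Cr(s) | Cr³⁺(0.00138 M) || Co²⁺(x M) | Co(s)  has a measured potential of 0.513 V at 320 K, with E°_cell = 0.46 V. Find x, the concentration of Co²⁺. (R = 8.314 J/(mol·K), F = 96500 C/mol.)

From the Nernst equation, ln Q = nF(E° − E)/RT = 6×96500×(0.46 − 0.513)/(8.314×320) = -11.534, so Q = 9.79 × 10^-6.
With Q = [Cr³⁺]^2/[Co²⁺]^3 and the known concentrations, [Co²⁺]^3 in the denominator gives [Co²⁺] = 0.58 M.

0.58 M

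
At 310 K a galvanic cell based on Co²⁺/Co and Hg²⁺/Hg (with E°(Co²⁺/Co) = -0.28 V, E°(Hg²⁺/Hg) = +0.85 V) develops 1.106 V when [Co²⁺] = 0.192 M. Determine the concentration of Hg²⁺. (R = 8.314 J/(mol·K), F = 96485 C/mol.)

0.032 M

From the Nernst equation, ln Q = nF(E° − E)/RT = 2×96485×(1.13 − 1.106)/(8.314×310) = 1.797, so Q = 6.03.
With Q = [Co²⁺]/[Hg²⁺] and the known concentrations, [Hg²⁺] in the denominator gives [Hg²⁺] = 0.032 M.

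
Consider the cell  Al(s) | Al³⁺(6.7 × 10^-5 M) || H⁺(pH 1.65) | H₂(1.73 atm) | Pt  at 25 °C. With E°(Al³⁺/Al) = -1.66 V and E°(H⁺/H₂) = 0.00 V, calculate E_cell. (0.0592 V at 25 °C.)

The hydrogen couple is the cathode, so E°_cell = 1.66 V; n = 6.
[H⁺] = 10^(−1.65) = 0.022 M, and Q = [Al³⁺]^2·P(H₂)^3 / [H⁺]^6 = 185.
E = E° − (0.0592/6) log Q = 1.66 − (0.0592/6)(2.266) = 1.638 V.

1.64 V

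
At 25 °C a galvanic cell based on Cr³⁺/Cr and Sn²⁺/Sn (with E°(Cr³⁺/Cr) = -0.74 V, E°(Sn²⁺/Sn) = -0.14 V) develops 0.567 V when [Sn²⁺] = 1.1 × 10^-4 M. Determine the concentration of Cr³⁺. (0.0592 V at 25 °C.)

From the Nernst equation, log Q = n(E° − E)/0.0592 = 6(0.60 − 0.567)/0.0592 = 3.345, so Q = 2210.
With Q = [Cr³⁺]^2/[Sn²⁺]^3 and the known concentrations, [Cr³⁺]^2 in the numerator gives [Cr³⁺] = 5.4 × 10^-5 M.

5.4 × 10^-5 M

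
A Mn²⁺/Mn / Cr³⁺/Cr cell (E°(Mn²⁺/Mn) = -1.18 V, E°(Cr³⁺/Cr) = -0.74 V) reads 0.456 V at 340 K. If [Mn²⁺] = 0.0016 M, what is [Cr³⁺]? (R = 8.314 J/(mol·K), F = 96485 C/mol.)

From the Nernst equation, ln Q = nF(E° − E)/RT = 6×96485×(0.44 − 0.456)/(8.314×340) = -3.277, so Q = 0.0378.
With Q = [Mn²⁺]^3/[Cr³⁺]^2 and the known concentrations, [Cr³⁺]^2 in the denominator gives [Cr³⁺] = 3.3 × 10^-4 M.

3.3 × 10^-4 M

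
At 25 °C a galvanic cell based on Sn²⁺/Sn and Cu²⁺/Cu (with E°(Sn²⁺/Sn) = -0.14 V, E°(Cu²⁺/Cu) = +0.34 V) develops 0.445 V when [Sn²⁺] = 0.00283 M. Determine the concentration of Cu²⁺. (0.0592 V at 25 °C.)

From the Nernst equation, log Q = n(E° − E)/0.0592 = 2(0.48 − 0.445)/0.0592 = 1.182, so Q = 15.2.
With Q = [Sn²⁺]/[Cu²⁺] and the known concentrations, [Cu²⁺] in the denominator gives [Cu²⁺] = 1.9 × 10^-4 M.

1.9 × 10^-4 M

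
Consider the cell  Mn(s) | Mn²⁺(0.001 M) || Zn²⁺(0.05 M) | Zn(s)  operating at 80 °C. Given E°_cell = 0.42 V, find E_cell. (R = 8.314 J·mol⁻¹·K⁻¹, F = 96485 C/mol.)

0.479 V

Balancing electrons gives n = 2; the reaction quotient is Q = [Mn²⁺]/[Zn²⁺] = 0.0200.
E = E° − (RT/nF) ln Q = 0.42 − (8.314×353)/(2×96485) × (-3.912) = 0.420 + 0.059 = 0.479 V.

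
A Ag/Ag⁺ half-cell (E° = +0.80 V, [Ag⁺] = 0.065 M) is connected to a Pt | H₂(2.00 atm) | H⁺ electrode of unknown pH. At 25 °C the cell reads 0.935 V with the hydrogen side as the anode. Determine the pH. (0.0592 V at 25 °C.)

pH = 3.32

E°_cell = 0.80 V and n = 2.
log Q = n(E° − E)/0.0592 = 2×(0.80 − 0.935)/0.0592 = -4.561.
With Q = [H⁺]^2 / ([Ag⁺]^2·P(H₂)), solving for [H⁺] gives log[H⁺] = -3.317, so pH = 3.32.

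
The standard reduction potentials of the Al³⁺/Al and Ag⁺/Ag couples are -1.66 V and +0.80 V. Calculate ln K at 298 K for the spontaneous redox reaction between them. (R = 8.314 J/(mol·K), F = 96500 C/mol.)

ln K = 287.4

E°_cell = +0.80 − (-1.66) = 2.46 V, with n = 3 electrons transferred.
At equilibrium E = 0, so the Nernst equation gives ln K = nFE°/RT = (3)(96500)(2.46)/((8.314)(298)) = 287.45.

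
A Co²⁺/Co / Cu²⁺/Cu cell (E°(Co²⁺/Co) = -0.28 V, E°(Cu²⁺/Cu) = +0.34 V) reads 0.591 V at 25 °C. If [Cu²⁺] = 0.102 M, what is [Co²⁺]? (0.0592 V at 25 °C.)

0.97 M

From the Nernst equation, log Q = n(E° − E)/0.0592 = 2(0.62 − 0.591)/0.0592 = 0.980, so Q = 9.54.
With Q = [Co²⁺]/[Cu²⁺] and the known concentrations, [Co²⁺] in the numerator gives [Co²⁺] = 0.97 M.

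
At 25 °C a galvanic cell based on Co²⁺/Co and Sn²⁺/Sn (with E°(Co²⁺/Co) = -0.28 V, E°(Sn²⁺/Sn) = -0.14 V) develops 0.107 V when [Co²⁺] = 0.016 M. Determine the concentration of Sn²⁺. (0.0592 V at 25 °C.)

From the Nernst equation, log Q = n(E° − E)/0.0592 = 2(0.14 − 0.107)/0.0592 = 1.115, so Q = 13.0.
With Q = [Co²⁺]/[Sn²⁺] and the known concentrations, [Sn²⁺] in the denominator gives [Sn²⁺] = 0.0012 M.

0.0012 M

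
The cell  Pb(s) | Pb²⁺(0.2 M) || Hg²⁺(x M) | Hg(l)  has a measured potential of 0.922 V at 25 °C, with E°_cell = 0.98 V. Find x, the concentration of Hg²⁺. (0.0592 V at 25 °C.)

0.0022 M

From the Nernst equation, log Q = n(E° − E)/0.0592 = 2(0.98 − 0.922)/0.0592 = 1.959, so Q = 91.1.
With Q = [Pb²⁺]/[Hg²⁺] and the known concentrations, [Hg²⁺] in the denominator gives [Hg²⁺] = 0.0022 M.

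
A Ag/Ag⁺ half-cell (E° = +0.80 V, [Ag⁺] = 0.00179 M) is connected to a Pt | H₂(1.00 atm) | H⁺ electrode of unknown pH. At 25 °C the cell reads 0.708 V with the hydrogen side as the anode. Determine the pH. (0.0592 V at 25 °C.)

E°_cell = 0.80 V and n = 2.
log Q = n(E° − E)/0.0592 = 2×(0.80 − 0.708)/0.0592 = 3.108.
With Q = [H⁺]^2 / ([Ag⁺]^2·P(H₂)), solving for [H⁺] gives log[H⁺] = -1.193, so pH = 1.19.

pH = 1.19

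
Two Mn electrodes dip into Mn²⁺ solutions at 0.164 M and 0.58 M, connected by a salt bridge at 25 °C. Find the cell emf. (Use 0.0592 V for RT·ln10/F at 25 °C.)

Both half-cells are Mn²⁺/Mn, so E°_cell = 0. The concentrated side is the cathode; the cell reaction moves Mn²⁺ from high to low concentration with n = 2.
Q = [Mn²⁺]_dilute/[Mn²⁺]_conc = 0.164/0.58 = 0.283.
E = 0 − (0.0592/2) log Q = −(0.0592/2)(-0.549) = 0.0163 V.

0.016 V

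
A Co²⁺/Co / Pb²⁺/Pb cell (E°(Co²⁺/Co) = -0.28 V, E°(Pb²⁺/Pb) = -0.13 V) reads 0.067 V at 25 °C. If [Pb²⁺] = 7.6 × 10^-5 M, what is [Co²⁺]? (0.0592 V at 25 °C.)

From the Nernst equation, log Q = n(E° − E)/0.0592 = 2(0.15 − 0.067)/0.0592 = 2.804, so Q = 637.
With Q = [Co²⁺]/[Pb²⁺] and the known concentrations, [Co²⁺] in the numerator gives [Co²⁺] = 0.048 M.

0.048 M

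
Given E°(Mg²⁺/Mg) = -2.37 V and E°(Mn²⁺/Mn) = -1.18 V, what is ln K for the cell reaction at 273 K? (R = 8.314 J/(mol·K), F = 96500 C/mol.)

ln K = 101.2

E°_cell = -1.18 − (-2.37) = 1.19 V, with n = 2 electrons transferred.
At equilibrium E = 0, so the Nernst equation gives ln K = nFE°/RT = (2)(96500)(1.19)/((8.314)(273)) = 101.19.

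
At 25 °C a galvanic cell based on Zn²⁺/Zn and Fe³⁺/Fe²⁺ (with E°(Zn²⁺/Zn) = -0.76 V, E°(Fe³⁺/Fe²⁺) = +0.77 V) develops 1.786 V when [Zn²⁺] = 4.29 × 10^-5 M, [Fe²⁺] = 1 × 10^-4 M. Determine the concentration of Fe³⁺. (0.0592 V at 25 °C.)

From the Nernst equation, log Q = n(E° − E)/0.0592 = 2(1.53 − 1.786)/0.0592 = -8.649, so Q = 2.25 × 10^-9.
With Q = [Zn²⁺]·[Fe²⁺]^2/[Fe³⁺]^2 and the known concentrations, [Fe³⁺]^2 in the denominator gives [Fe³⁺] = 0.014 M.

0.014 M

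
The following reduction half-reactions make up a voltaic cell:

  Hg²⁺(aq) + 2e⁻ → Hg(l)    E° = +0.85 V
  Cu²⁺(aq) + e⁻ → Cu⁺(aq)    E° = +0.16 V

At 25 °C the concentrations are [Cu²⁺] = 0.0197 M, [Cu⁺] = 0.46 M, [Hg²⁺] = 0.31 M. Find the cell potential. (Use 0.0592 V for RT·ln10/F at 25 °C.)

The Hg²⁺/Hg couple has the higher reduction potential and acts as the cathode, so E°_cell = +0.85 − (+0.16) = 0.69 V.
Balancing electrons gives n = 2; the reaction quotient is Q = [Cu²⁺]^2/([Cu⁺]^2·[Hg²⁺]) = 0.00592.
At 25 °C, E = E° − (0.0592/n) log Q = 0.69 − (0.0592/2)(-2.228) = 0.690 + 0.066 = 0.756 V.

0.756 V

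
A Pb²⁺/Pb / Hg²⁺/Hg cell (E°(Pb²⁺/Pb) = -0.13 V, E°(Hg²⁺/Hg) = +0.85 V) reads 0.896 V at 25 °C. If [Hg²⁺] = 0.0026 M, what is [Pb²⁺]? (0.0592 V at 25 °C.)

From the Nernst equation, log Q = n(E° − E)/0.0592 = 2(0.98 − 0.896)/0.0592 = 2.838, so Q = 688.
With Q = [Pb²⁺]/[Hg²⁺] and the known concentrations, [Pb²⁺] in the numerator gives [Pb²⁺] = 1.8 M.

1.8 M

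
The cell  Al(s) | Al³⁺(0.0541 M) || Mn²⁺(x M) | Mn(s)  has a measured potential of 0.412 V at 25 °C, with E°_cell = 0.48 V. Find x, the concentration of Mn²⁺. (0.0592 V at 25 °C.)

From the Nernst equation, log Q = n(E° − E)/0.0592 = 6(0.48 − 0.412)/0.0592 = 6.892, so Q = 7.8 × 10^6.
With Q = [Al³⁺]^2/[Mn²⁺]^3 and the known concentrations, [Mn²⁺]^3 in the denominator gives [Mn²⁺] = 7.2 × 10^-4 M.

7.2 × 10^-4 M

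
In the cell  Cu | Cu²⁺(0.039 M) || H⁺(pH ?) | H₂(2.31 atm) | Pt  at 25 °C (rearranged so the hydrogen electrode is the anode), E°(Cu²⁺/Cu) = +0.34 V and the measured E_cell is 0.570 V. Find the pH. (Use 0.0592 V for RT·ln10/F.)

E°_cell = 0.34 V and n = 2.
log Q = n(E° − E)/0.0592 = 2×(0.34 − 0.570)/0.0592 = -7.770.
With Q = [H⁺]^2 / ([Cu²⁺]·P(H₂)), solving for [H⁺] gives log[H⁺] = -4.408, so pH = 4.41.

pH = 4.41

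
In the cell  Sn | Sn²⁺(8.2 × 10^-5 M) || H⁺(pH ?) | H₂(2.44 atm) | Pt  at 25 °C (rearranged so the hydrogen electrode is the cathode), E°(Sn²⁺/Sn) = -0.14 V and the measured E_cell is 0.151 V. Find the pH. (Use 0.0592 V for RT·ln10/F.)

E°_cell = 0.14 V and n = 2.
log Q = n(E° − E)/0.0592 = 2×(0.14 − 0.151)/0.0592 = -0.372.
With Q = [Sn²⁺]·P(H₂) / [H⁺]^2, solving for [H⁺] gives log[H⁺] = -1.664, so pH = 1.66.

pH = 1.66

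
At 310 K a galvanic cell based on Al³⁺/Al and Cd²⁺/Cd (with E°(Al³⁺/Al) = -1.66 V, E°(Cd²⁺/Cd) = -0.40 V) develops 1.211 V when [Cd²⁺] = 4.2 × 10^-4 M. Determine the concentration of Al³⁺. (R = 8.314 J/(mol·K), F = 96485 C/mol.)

From the Nernst equation, ln Q = nF(E° − E)/RT = 6×96485×(1.26 − 1.211)/(8.314×310) = 11.006, so Q = 6.02 × 10^4.
With Q = [Al³⁺]^2/[Cd²⁺]^3 and the known concentrations, [Al³⁺]^2 in the numerator gives [Al³⁺] = 0.0021 M.

0.0021 M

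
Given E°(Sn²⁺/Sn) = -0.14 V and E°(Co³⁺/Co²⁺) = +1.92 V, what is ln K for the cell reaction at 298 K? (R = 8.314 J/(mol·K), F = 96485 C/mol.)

E°_cell = +1.92 − (-0.14) = 2.06 V, with n = 2 electrons transferred.
At equilibrium E = 0, so the Nernst equation gives ln K = nFE°/RT = (2)(96485)(2.06)/((8.314)(298)) = 160.45.

ln K = 160.4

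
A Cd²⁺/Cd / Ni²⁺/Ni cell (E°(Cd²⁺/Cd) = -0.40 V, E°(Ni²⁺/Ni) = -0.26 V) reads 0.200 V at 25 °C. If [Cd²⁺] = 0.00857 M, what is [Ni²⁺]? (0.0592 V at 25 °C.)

0.91 M

From the Nernst equation, log Q = n(E° − E)/0.0592 = 2(0.14 − 0.200)/0.0592 = -2.027, so Q = 0.00940.
With Q = [Cd²⁺]/[Ni²⁺] and the known concentrations, [Ni²⁺] in the denominator gives [Ni²⁺] = 0.91 M.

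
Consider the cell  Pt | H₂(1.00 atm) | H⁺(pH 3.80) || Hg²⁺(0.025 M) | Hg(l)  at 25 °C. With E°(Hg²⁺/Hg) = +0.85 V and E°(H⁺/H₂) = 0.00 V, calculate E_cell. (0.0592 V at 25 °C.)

1.03 V

The Hg²⁺/Hg couple is the cathode, so E°_cell = 0.85 V; n = 2.
[H⁺] = 10^(−3.80) = 1.6 × 10^-4 M, and Q = [H⁺]^2 / ([Hg²⁺]·P(H₂)) = 1 × 10^-6.
E = E° − (0.0592/2) log Q = 0.85 − (0.0592/2)(-5.998) = 1.028 V.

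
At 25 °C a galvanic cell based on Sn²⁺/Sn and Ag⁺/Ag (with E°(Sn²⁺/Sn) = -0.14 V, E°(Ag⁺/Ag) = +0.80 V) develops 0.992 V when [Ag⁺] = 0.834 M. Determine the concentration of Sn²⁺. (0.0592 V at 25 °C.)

0.012 M

From the Nernst equation, log Q = n(E° − E)/0.0592 = 2(0.94 − 0.992)/0.0592 = -1.757, so Q = 0.0175.
With Q = [Sn²⁺]/[Ag⁺]^2 and the known concentrations, [Sn²⁺] in the numerator gives [Sn²⁺] = 0.012 M.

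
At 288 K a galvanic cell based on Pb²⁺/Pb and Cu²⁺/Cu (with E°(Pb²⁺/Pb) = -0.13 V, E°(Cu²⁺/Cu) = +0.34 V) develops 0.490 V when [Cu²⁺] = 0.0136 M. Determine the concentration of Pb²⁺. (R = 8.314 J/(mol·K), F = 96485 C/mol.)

0.0027 M

From the Nernst equation, ln Q = nF(E° − E)/RT = 2×96485×(0.47 − 0.490)/(8.314×288) = -1.612, so Q = 0.200.
With Q = [Pb²⁺]/[Cu²⁺] and the known concentrations, [Pb²⁺] in the numerator gives [Pb²⁺] = 0.0027 M.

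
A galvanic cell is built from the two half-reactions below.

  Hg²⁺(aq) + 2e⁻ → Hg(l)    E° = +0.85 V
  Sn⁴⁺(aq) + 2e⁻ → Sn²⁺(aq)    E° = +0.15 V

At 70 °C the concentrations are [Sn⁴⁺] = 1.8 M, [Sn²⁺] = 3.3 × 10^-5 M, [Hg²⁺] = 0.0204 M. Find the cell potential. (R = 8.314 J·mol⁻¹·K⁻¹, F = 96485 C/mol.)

The Hg²⁺/Hg couple has the higher reduction potential and acts as the cathode, so E°_cell = +0.85 − (+0.15) = 0.70 V.
Balancing electrons gives n = 2; the reaction quotient is Q = [Sn⁴⁺]/([Sn²⁺]·[Hg²⁺]) = 2.67 × 10^6.
E = E° − (RT/nF) ln Q = 0.70 − (8.314×343)/(2×96485) × (14.799) = 0.700 − 0.219 = 0.481 V.

0.481 V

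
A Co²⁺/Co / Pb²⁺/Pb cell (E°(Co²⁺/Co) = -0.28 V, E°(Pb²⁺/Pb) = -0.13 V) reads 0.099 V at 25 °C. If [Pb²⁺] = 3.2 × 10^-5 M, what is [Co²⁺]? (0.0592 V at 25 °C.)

From the Nernst equation, log Q = n(E° − E)/0.0592 = 2(0.15 − 0.099)/0.0592 = 1.723, so Q = 52.8.
With Q = [Co²⁺]/[Pb²⁺] and the known concentrations, [Co²⁺] in the numerator gives [Co²⁺] = 0.0017 M.

0.0017 M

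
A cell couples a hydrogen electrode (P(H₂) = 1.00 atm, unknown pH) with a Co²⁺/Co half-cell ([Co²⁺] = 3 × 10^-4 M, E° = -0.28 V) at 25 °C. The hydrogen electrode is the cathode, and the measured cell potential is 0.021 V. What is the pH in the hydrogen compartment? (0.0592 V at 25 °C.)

pH = 6.14

E°_cell = 0.28 V and n = 2.
log Q = n(E° − E)/0.0592 = 2×(0.28 − 0.021)/0.0592 = 8.750.
With Q = [Co²⁺]·P(H₂) / [H⁺]^2, solving for [H⁺] gives log[H⁺] = -6.136, so pH = 6.14.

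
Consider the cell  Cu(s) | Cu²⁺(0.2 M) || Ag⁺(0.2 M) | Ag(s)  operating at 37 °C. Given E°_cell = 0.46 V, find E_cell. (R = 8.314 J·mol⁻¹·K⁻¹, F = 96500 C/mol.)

Balancing electrons gives n = 2; the reaction quotient is Q = [Cu²⁺]/[Ag⁺]^2 = 5.00.
E = E° − (RT/nF) ln Q = 0.46 − (8.314×310)/(2×96500) × (1.609) = 0.460 − 0.021 = 0.439 V.

0.439 V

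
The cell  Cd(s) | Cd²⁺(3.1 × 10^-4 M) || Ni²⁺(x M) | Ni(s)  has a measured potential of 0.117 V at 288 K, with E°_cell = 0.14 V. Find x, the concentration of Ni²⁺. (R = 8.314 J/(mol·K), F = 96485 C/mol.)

From the Nernst equation, ln Q = nF(E° − E)/RT = 2×96485×(0.14 − 0.117)/(8.314×288) = 1.854, so Q = 6.38.
With Q = [Cd²⁺]/[Ni²⁺] and the known concentrations, [Ni²⁺] in the denominator gives [Ni²⁺] = 4.9 × 10^-5 M.

4.9 × 10^-5 M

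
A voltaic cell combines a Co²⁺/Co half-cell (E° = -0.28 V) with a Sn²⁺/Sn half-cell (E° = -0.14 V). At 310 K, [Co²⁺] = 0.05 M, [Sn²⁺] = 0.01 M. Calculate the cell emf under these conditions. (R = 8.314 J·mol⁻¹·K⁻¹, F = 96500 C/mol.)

The Sn²⁺/Sn couple has the higher reduction potential and acts as the cathode, so E°_cell = -0.14 − (-0.28) = 0.14 V.
Balancing electrons gives n = 2; the reaction quotient is Q = [Co²⁺]/[Sn²⁺] = 5.00.
E = E° − (RT/nF) ln Q = 0.14 − (8.314×310)/(2×96500) × (1.609) = 0.140 − 0.021 = 0.119 V.

0.119 V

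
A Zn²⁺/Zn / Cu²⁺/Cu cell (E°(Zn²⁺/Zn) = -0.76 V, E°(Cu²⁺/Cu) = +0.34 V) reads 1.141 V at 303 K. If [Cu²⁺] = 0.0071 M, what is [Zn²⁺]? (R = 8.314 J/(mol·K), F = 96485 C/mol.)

3.1 × 10^-4 M

From the Nernst equation, ln Q = nF(E° − E)/RT = 2×96485×(1.10 − 1.141)/(8.314×303) = -3.141, so Q = 0.0433.
With Q = [Zn²⁺]/[Cu²⁺] and the known concentrations, [Zn²⁺] in the numerator gives [Zn²⁺] = 3.1 × 10^-4 M.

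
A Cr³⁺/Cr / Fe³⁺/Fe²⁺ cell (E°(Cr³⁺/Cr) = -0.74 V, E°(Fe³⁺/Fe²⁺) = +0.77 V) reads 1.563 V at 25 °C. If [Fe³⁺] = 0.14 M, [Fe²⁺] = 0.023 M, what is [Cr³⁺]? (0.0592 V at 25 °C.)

From the Nernst equation, log Q = n(E° − E)/0.0592 = 3(1.51 − 1.563)/0.0592 = -2.686, so Q = 0.00206.
With Q = [Cr³⁺]·[Fe²⁺]^3/[Fe³⁺]^3 and the known concentrations, [Cr³⁺] in the numerator gives [Cr³⁺] = 0.46 M.

0.46 M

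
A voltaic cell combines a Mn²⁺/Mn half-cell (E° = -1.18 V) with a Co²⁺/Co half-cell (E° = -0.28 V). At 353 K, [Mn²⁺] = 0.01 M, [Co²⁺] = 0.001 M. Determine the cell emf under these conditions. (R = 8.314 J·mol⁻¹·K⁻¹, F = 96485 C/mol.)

0.865 V

The Co²⁺/Co couple has the higher reduction potential and acts as the cathode, so E°_cell = -0.28 − (-1.18) = 0.90 V.
Balancing electrons gives n = 2; the reaction quotient is Q = [Mn²⁺]/[Co²⁺] = 10.0.
E = E° − (RT/nF) ln Q = 0.90 − (8.314×353)/(2×96485) × (2.303) = 0.900 − 0.035 = 0.865 V.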